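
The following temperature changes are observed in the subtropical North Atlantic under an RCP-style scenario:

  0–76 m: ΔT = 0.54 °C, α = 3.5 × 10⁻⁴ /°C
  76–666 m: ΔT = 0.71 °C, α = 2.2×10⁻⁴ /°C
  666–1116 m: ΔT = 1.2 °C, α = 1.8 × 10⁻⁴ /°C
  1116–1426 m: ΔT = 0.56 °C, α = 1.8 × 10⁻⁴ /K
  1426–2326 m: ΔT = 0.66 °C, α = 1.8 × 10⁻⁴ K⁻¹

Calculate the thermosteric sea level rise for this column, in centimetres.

about 34.2 cm

0–76 m: 76 × 3.5×10⁻⁴ × 0.54 = 0.014364 m
76–666 m: 0.71 × 2.2×10⁻⁴ × 590 = 0.092158 m
666–1116 m: 450 × 1.8×10⁻⁴ × 1.2 = 0.09720 m
1116–1426 m: 310 × 0.56 × 1.8×10⁻⁴ = 0.031248 m
1426–2326 m: 1.8×10⁻⁴ × 900 × 0.66 = 0.10692 m
Δh = 0.014364 + 0.092158 + 0.09720 + 0.031248 + 0.10692 = 0.34189 m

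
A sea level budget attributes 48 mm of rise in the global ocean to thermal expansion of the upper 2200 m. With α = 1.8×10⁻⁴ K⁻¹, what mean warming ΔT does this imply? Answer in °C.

ΔT = Δh/(αH) = 0.048 / (1.8×10⁻⁴ × 2200) ≈ 0.1212 °C

0.121 °C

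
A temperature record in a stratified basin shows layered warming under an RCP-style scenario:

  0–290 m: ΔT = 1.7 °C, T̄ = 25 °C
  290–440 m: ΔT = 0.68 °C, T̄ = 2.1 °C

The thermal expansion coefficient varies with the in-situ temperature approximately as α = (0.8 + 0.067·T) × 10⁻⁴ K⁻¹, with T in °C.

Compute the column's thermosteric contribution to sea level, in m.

Layer 1: α = (0.8 + 0.067×25)×10⁻⁴ = 2.475×10⁻⁴ K⁻¹
Layer 2: α = (0.8 + 0.067×2.1)×10⁻⁴ = 0.9407×10⁻⁴ K⁻¹
1.7 × 2.475×10⁻⁴ × 290 = 0.1220175 m
290–440 m: 150 × 0.9407×10⁻⁴ × 0.68 = 0.00959514 m
Δh = 0.1220175 + 0.00959514 = 0.13161264 m ≈ 0.132 m

0.132 m of thermosteric rise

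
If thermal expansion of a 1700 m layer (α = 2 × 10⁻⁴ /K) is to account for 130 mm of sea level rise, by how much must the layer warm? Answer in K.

about 0.382 K

ΔT = Δh/(αH) = 0.13 / (2×10⁻⁴ × 1700) ≈ 0.3824 K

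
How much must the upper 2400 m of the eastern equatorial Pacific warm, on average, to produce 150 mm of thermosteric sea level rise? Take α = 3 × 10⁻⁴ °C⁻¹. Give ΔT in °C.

ΔT ≈ 0.208 °C

ΔT = Δh/(αH) = 0.15 / (3×10⁻⁴ × 2400) ≈ 0.2083 °C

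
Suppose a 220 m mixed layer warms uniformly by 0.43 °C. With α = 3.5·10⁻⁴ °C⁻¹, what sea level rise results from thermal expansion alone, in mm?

Δh ≈ 33 mm

Δh = αΔT·H = 3.5×10⁻⁴ × 0.43 × 220 = 0.03311 m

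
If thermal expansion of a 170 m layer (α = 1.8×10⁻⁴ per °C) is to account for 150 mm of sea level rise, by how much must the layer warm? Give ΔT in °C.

ΔT = Δh/(αH) = 0.15 / (1.8×10⁻⁴ × 170) ≈ 4.902 °C

ΔT ≈ 4.9 °C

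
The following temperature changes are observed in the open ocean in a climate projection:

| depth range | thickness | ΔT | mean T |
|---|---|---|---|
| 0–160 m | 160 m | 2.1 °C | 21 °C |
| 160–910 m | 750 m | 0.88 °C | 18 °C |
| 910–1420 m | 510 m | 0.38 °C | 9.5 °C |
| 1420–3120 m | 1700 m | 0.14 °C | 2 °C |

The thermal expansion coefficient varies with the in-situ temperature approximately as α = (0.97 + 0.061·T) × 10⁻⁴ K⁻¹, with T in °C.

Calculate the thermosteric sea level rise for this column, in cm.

Δh ≈ 26.8 cm

Layer 1: α = (0.97 + 0.061×21)×10⁻⁴ = 2.251×10⁻⁴ K⁻¹
Layer 2: α = (0.97 + 0.061×18)×10⁻⁴ = 2.068×10⁻⁴ K⁻¹
Layer 3: α = (0.97 + 0.061×9.5)×10⁻⁴ = 1.5495×10⁻⁴ K⁻¹
Layer 4: α = (0.97 + 0.061×2)×10⁻⁴ = 1.092×10⁻⁴ K⁻¹
0–160 m: 2.251×10⁻⁴ × 160 × 2.1 = 0.0756336 m
Layer 2: 2.068×10⁻⁴ × 750 × 0.88 = 0.136488 m
910–1420 m: 1.5495×10⁻⁴ × 510 × 0.38 = 0.03002931 m
1420–3120 m: 1700 × 1.092×10⁻⁴ × 0.14 = 0.0259896 m
Δh = 0.0756336 + 0.136488 + 0.03002931 + 0.0259896 = 0.26814051 m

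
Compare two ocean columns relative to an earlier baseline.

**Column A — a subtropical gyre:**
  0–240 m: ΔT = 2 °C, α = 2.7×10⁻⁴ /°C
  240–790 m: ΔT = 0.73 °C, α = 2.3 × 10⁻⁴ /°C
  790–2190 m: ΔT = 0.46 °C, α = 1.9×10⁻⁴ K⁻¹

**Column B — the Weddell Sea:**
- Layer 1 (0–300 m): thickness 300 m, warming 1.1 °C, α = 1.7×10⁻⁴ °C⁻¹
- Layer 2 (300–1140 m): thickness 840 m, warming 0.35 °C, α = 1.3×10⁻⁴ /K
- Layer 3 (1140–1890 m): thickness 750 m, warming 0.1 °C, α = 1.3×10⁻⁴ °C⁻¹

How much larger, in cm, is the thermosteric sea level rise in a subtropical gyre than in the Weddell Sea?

24.0 cm

A 0–240 m: 2.7×10⁻⁴ × 240 × 2 = 0.12960 m
A 240–790 m: 550 × 2.3×10⁻⁴ × 0.73 = 0.092345 m
A 790–2190 m: 1.9×10⁻⁴ × 1400 × 0.46 = 0.12236 m
A total: 0.344305 m
B Layer 1: 1.1 × 300 × 1.7×10⁻⁴ = 0.05610 m
B 300–1140 m: 1.3×10⁻⁴ × 840 × 0.35 = 0.03822 m
B 1140–1890 m: 750 × 0.1 × 1.3×10⁻⁴ = 0.00975 m
B total: 0.10407 m
Difference: 0.344305 − 0.10407 = 0.240235 m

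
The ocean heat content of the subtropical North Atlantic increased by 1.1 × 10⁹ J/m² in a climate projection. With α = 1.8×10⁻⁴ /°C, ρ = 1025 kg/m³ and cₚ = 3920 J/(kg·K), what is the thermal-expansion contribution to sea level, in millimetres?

Δh = 49 mm

Δh = αQ/(ρcₚ) = 1.8×10⁻⁴ × 1.1×10⁹ / (1025 × 3920) ≈ 0.049278 m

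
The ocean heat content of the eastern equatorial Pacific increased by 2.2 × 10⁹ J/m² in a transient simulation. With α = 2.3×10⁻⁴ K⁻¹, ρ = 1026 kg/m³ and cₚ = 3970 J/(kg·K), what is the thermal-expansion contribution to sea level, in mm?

about 124 mm

Δh = αQ/(ρcₚ) = 2.3×10⁻⁴ × 2.2×10⁹ / (1026 × 3970) ≈ 0.12423 m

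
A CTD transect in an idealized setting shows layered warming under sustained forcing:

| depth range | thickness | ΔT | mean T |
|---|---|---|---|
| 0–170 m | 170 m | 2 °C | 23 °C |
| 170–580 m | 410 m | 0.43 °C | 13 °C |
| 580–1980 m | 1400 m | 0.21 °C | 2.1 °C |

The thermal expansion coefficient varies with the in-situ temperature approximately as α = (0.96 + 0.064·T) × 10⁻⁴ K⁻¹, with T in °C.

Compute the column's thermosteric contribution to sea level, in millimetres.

Layer 1: α = (0.96 + 0.064×23)×10⁻⁴ = 2.432×10⁻⁴ K⁻¹
Layer 2: α = (0.96 + 0.064×13)×10⁻⁴ = 1.792×10⁻⁴ K⁻¹
Layer 3: α = (0.96 + 0.064×2.1)×10⁻⁴ = 1.0944×10⁻⁴ K⁻¹
Layer 1: 2 × 170 × 2.432×10⁻⁴ = 0.082688 m
170–580 m: 410 × 0.43 × 1.792×10⁻⁴ = 0.03159296 m
Layer 3: 1400 × 0.21 × 1.0944×10⁻⁴ = 0.03217536 m
Δh = 0.082688 + 0.03159296 + 0.03217536 = 0.14645632 m

Δh = 146 mm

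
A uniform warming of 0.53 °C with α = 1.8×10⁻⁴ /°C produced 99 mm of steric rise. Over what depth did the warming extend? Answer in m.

H = Δh/(αΔT) = 0.099 / (1.8×10⁻⁴ × 0.53) ≈ 1038 m

1040 m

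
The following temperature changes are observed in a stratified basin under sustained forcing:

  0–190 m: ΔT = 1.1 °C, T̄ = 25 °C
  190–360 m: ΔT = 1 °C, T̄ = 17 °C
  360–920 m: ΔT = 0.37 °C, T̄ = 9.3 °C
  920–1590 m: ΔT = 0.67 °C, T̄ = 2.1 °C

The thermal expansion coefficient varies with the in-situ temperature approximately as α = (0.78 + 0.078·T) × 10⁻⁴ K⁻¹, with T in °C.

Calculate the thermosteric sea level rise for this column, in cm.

Layer 1: α = (0.78 + 0.078×25)×10⁻⁴ = 2.73×10⁻⁴ K⁻¹
Layer 2: α = (0.78 + 0.078×17)×10⁻⁴ = 2.106×10⁻⁴ K⁻¹
Layer 3: α = (0.78 + 0.078×9.3)×10⁻⁴ = 1.5054×10⁻⁴ K⁻¹
Layer 4: α = (0.78 + 0.078×2.1)×10⁻⁴ = 0.9438×10⁻⁴ K⁻¹
Layer 1: 1.1 × 190 × 2.73×10⁻⁴ = 0.057057 m
Layer 2: 2.106×10⁻⁴ × 1 × 170 = 0.035802 m
1.5054×10⁻⁴ × 560 × 0.37 = 0.031191888 m
0.67 × 0.9438×10⁻⁴ × 670 = 0.042367182 m
Δh = 0.057057 + 0.035802 + 0.031191888 + 0.042367182 = 0.16641807 m ≈ 16.6 cm

16.6 cm of thermosteric rise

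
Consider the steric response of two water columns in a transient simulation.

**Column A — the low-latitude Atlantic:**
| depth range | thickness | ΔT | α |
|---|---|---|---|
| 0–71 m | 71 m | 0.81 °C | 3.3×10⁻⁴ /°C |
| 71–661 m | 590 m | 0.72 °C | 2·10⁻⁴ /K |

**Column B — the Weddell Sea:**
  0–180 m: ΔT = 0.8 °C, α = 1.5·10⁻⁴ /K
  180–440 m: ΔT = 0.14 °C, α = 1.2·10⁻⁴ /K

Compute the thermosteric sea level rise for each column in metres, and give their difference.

A: 0.10 m; B: 0.026 m; difference 0.078 m

A 0.81 × 71 × 3.3×10⁻⁴ = 0.0189783 m
A 71–661 m: 2×10⁻⁴ × 590 × 0.72 = 0.08496 m
A total: 0.1039383 m
B Layer 1: 180 × 1.5×10⁻⁴ × 0.8 = 0.02160 m
B Layer 2: 260 × 1.2×10⁻⁴ × 0.14 = 0.004368 m
B total: 0.025968 m
Difference: 0.1039383 − 0.025968 = 0.0779703 m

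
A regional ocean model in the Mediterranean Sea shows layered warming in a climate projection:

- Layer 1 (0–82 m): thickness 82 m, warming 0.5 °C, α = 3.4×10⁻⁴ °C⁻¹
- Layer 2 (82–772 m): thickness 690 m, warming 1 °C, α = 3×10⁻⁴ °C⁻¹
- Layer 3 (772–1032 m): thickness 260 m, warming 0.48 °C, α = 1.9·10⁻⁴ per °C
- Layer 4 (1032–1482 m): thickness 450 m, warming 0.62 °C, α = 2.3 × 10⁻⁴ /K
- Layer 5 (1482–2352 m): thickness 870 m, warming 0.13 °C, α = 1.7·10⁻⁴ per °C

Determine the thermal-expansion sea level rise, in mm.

Layer 1: 0.5 × 82 × 3.4×10⁻⁴ = 0.01394 m
Layer 2: 690 × 3×10⁻⁴ × 1 = 0.20700 m
Layer 3: 260 × 1.9×10⁻⁴ × 0.48 = 0.023712 m
1032–1482 m: 0.62 × 450 × 2.3×10⁻⁴ = 0.06417 m
Layer 5: 0.13 × 870 × 1.7×10⁻⁴ = 0.019227 m
Δh = 0.01394 + 0.20700 + 0.023712 + 0.06417 + 0.019227 = 0.328049 m

Δh ≈ 330 mm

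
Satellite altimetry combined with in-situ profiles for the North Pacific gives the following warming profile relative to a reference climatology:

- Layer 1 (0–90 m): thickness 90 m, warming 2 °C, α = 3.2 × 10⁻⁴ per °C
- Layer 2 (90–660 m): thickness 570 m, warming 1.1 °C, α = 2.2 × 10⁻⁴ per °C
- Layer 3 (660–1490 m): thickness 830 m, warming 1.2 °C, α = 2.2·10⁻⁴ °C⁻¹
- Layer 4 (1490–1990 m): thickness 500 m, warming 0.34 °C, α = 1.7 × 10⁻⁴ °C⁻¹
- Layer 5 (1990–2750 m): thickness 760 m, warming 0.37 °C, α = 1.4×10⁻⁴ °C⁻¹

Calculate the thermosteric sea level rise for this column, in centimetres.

Layer 1: 90 × 2 × 3.2×10⁻⁴ = 0.05760 m
Layer 2: 1.1 × 2.2×10⁻⁴ × 570 = 0.13794 m
660–1490 m: 830 × 1.2 × 2.2×10⁻⁴ = 0.21912 m
Layer 4: 500 × 0.34 × 1.7×10⁻⁴ = 0.02890 m
1.4×10⁻⁴ × 760 × 0.37 = 0.039368 m
Δh = 0.05760 + 0.13794 + 0.21912 + 0.02890 + 0.039368 = 0.482928 m ≈ 48.3 cm

48.3 cm of thermosteric rise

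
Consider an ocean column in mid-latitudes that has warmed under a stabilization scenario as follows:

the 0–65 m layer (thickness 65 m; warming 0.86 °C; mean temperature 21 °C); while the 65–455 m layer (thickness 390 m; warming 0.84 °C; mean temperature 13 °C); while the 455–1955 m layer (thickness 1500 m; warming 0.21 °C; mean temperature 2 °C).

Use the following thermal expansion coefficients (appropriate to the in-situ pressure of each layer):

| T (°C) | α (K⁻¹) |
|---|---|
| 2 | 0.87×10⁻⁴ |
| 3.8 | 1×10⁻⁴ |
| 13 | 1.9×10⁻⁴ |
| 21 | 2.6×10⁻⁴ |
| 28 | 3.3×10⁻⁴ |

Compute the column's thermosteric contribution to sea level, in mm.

104 mm of thermosteric rise

Layer 1 at 21 °C → α = 2.6×10⁻⁴ K⁻¹
Layer 2 at 13 °C → α = 1.9×10⁻⁴ K⁻¹
Layer 3 at 2 °C → α = 0.87×10⁻⁴ K⁻¹
Layer 1: 65 × 2.6×10⁻⁴ × 0.86 = 0.014534 m
65–455 m: 1.9×10⁻⁴ × 390 × 0.84 = 0.062244 m
Layer 3: 0.87×10⁻⁴ × 0.21 × 1500 = 0.027405 m
Δh = 0.014534 + 0.062244 + 0.027405 = 0.104183 m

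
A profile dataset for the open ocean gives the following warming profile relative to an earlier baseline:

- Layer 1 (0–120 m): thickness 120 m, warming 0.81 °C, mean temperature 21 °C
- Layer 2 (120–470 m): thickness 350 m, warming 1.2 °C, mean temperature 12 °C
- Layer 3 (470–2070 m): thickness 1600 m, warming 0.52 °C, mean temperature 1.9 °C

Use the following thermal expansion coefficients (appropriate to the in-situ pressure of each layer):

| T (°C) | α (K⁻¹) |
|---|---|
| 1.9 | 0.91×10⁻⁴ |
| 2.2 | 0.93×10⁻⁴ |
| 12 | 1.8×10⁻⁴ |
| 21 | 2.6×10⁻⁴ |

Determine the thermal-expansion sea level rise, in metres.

Layer 1 at 21 °C → α = 2.6×10⁻⁴ K⁻¹
Layer 2 at 12 °C → α = 1.8×10⁻⁴ K⁻¹
Layer 3 at 1.9 °C → α = 0.91×10⁻⁴ K⁻¹
Layer 1: 0.81 × 2.6×10⁻⁴ × 120 = 0.025272 m
120–470 m: 1.2 × 1.8×10⁻⁴ × 350 = 0.07560 m
470–2070 m: 0.91×10⁻⁴ × 0.52 × 1600 = 0.075712 m
Δh = 0.025272 + 0.07560 + 0.075712 = 0.176584 m

Δh = 0.177 m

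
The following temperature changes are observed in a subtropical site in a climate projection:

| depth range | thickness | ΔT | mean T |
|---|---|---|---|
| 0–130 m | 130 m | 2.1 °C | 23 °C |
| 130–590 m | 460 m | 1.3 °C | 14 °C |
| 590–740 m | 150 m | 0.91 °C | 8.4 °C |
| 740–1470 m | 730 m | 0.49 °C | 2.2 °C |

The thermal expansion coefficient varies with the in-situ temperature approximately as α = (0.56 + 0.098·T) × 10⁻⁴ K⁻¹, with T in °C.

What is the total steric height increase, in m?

0.239 m of thermosteric rise

Layer 1: α = (0.56 + 0.098×23)×10⁻⁴ = 2.814×10⁻⁴ K⁻¹
Layer 2: α = (0.56 + 0.098×14)×10⁻⁴ = 1.932×10⁻⁴ K⁻¹
Layer 3: α = (0.56 + 0.098×8.4)×10⁻⁴ = 1.3832×10⁻⁴ K⁻¹
Layer 4: α = (0.56 + 0.098×2.2)×10⁻⁴ = 0.7756×10⁻⁴ K⁻¹
0–130 m: 2.814×10⁻⁴ × 2.1 × 130 = 0.0768222 m
460 × 1.932×10⁻⁴ × 1.3 = 0.1155336 m
1.3832×10⁻⁴ × 0.91 × 150 = 0.01888068 m
Layer 4: 730 × 0.7756×10⁻⁴ × 0.49 = 0.027743212 m
Δh = 0.0768222 + 0.1155336 + 0.01888068 + 0.027743212 = 0.238979692 m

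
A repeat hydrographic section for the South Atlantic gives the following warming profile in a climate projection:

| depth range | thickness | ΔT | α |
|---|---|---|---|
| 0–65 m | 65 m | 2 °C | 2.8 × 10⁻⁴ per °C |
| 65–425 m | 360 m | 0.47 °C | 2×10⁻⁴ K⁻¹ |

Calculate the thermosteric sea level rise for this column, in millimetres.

Δh ≈ 70.2 mm

0–65 m: 65 × 2 × 2.8×10⁻⁴ = 0.03640 m
Layer 2: 2×10⁻⁴ × 360 × 0.47 = 0.03384 m
Δh = 0.03640 + 0.03384 = 0.07024 m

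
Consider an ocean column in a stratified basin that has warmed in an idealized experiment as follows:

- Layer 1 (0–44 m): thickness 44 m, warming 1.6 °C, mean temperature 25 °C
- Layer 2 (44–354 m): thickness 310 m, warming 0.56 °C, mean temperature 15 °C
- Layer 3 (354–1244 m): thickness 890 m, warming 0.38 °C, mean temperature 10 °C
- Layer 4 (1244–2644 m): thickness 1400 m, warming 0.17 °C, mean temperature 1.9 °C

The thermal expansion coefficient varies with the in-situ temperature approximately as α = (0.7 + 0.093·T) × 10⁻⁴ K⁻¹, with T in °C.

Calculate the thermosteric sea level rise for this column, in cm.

Layer 1: α = (0.7 + 0.093×25)×10⁻⁴ = 3.025×10⁻⁴ K⁻¹
Layer 2: α = (0.7 + 0.093×15)×10⁻⁴ = 2.095×10⁻⁴ K⁻¹
Layer 3: α = (0.7 + 0.093×10)×10⁻⁴ = 1.63×10⁻⁴ K⁻¹
Layer 4: α = (0.7 + 0.093×1.9)×10⁻⁴ = 0.8767×10⁻⁴ K⁻¹
Layer 1: 44 × 3.025×10⁻⁴ × 1.6 = 0.021296 m
310 × 2.095×10⁻⁴ × 0.56 = 0.0363692 m
Layer 3: 890 × 0.38 × 1.63×10⁻⁴ = 0.0551266 m
Layer 4: 1400 × 0.17 × 0.8767×10⁻⁴ = 0.02086546 m
Δh = 0.021296 + 0.0363692 + 0.0551266 + 0.02086546 = 0.13365726 m

13 cm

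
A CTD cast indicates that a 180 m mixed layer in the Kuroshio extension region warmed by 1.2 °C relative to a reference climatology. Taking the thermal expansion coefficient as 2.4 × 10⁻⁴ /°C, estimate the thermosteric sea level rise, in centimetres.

Δh = αΔT·H = 2.4×10⁻⁴ × 1.2 × 180 = 0.05184 m

Δh = 5.2 cm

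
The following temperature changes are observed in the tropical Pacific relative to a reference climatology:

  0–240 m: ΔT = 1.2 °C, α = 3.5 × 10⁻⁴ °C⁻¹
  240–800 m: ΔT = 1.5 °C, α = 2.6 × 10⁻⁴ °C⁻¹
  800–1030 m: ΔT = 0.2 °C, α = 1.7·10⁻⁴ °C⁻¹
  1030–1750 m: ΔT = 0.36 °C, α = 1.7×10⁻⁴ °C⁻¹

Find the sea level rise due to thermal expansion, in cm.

Δh ≈ 37 cm

0–240 m: 1.2 × 3.5×10⁻⁴ × 240 = 0.10080 m
Layer 2: 560 × 1.5 × 2.6×10⁻⁴ = 0.21840 m
Layer 3: 0.2 × 1.7×10⁻⁴ × 230 = 0.00782 m
720 × 1.7×10⁻⁴ × 0.36 = 0.044064 m
Δh = 0.10080 + 0.21840 + 0.00782 + 0.044064 = 0.371084 m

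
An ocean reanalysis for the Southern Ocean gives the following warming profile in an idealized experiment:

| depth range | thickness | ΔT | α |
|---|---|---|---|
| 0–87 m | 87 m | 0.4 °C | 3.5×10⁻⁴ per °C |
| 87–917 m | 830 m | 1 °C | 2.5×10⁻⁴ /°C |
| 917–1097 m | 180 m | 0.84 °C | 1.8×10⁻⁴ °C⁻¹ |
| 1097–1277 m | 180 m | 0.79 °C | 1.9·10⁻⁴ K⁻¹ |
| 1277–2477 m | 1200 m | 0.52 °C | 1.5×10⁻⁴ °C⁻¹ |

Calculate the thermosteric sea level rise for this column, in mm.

Layer 1: 0.4 × 87 × 3.5×10⁻⁴ = 0.01218 m
87–917 m: 1 × 2.5×10⁻⁴ × 830 = 0.20750 m
180 × 0.84 × 1.8×10⁻⁴ = 0.027216 m
0.79 × 1.9×10⁻⁴ × 180 = 0.027018 m
Layer 5: 0.52 × 1200 × 1.5×10⁻⁴ = 0.09360 m
Δh = 0.01218 + 0.20750 + 0.027216 + 0.027018 + 0.09360 = 0.367514 m ≈ 368 mm

368 mm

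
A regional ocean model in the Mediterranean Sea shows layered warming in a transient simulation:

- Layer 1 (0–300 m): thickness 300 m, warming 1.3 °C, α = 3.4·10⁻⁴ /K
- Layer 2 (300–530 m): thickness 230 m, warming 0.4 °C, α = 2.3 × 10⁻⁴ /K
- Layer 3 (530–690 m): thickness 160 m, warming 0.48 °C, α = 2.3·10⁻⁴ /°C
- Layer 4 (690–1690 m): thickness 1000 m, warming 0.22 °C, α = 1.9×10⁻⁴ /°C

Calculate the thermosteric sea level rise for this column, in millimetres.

Δh = 210 mm

Layer 1: 1.3 × 300 × 3.4×10⁻⁴ = 0.13260 m
300–530 m: 0.4 × 230 × 2.3×10⁻⁴ = 0.02116 m
0.48 × 160 × 2.3×10⁻⁴ = 0.017664 m
690–1690 m: 0.22 × 1.9×10⁻⁴ × 1000 = 0.04180 m
Δh = 0.13260 + 0.02116 + 0.017664 + 0.04180 = 0.213224 m ≈ 210 mm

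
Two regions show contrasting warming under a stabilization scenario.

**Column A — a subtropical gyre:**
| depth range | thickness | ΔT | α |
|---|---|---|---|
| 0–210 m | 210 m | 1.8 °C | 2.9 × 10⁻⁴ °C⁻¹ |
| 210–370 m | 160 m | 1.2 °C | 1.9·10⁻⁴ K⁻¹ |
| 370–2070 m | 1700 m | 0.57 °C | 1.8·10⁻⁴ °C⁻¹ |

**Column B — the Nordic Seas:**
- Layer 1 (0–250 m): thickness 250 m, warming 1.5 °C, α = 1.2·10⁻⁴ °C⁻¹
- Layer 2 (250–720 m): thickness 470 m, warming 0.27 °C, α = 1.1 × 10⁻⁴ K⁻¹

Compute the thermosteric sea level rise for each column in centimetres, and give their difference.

A 210 × 2.9×10⁻⁴ × 1.8 = 0.10962 m
A Layer 2: 1.2 × 1.9×10⁻⁴ × 160 = 0.03648 m
A 1.8×10⁻⁴ × 1700 × 0.57 = 0.17442 m
A total: 0.32052 m
B 0–250 m: 1.5 × 250 × 1.2×10⁻⁴ = 0.04500 m
B Layer 2: 470 × 1.1×10⁻⁴ × 0.27 = 0.013959 m
B total: 0.058959 m
Difference: 0.32052 − 0.058959 = 0.261561 m

A: 32.1 cm; B: 5.90 cm; difference 26.2 cm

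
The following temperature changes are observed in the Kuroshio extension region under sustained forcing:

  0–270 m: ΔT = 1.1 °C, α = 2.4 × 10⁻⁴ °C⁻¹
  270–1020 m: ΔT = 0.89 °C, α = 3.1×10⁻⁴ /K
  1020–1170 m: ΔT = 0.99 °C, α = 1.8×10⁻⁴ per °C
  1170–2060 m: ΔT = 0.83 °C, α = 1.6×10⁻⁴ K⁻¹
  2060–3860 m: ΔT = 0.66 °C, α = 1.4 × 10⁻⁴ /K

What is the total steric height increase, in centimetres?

Δh = 59 cm

0–270 m: 2.4×10⁻⁴ × 270 × 1.1 = 0.07128 m
270–1020 m: 0.89 × 3.1×10⁻⁴ × 750 = 0.206925 m
1020–1170 m: 1.8×10⁻⁴ × 150 × 0.99 = 0.02673 m
Layer 4: 1.6×10⁻⁴ × 0.83 × 890 = 0.118192 m
Layer 5: 0.66 × 1.4×10⁻⁴ × 1800 = 0.16632 m
Δh = 0.07128 + 0.206925 + 0.02673 + 0.118192 + 0.16632 = 0.589447 m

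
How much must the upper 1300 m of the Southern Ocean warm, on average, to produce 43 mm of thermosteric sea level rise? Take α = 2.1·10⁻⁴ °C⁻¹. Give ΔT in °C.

0.16 °C

ΔT = Δh/(αH) = 0.043 / (2.1×10⁻⁴ × 1300) ≈ 0.1575 °C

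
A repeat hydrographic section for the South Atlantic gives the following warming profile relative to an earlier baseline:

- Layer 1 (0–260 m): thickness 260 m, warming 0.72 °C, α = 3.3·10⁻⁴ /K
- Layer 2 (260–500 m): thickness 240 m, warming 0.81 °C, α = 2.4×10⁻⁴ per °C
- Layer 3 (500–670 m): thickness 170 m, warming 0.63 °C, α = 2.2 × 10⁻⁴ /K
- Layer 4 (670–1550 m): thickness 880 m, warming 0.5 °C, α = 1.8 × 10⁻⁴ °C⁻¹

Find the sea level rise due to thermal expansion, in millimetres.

0–260 m: 3.3×10⁻⁴ × 0.72 × 260 = 0.061776 m
Layer 2: 2.4×10⁻⁴ × 240 × 0.81 = 0.046656 m
Layer 3: 2.2×10⁻⁴ × 170 × 0.63 = 0.023562 m
1.8×10⁻⁴ × 880 × 0.5 = 0.07920 m
Δh = 0.061776 + 0.046656 + 0.023562 + 0.07920 = 0.211194 m

about 211 mm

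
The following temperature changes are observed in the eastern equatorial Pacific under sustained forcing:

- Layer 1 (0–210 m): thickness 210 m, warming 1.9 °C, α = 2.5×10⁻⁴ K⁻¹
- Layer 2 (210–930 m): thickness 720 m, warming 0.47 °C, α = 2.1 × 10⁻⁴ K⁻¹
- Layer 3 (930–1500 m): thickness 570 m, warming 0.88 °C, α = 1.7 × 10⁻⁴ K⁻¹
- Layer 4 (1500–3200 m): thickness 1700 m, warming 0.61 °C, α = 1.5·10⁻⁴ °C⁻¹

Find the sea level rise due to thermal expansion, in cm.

Δh ≈ 41.2 cm

Layer 1: 210 × 2.5×10⁻⁴ × 1.9 = 0.09975 m
210–930 m: 720 × 2.1×10⁻⁴ × 0.47 = 0.071064 m
0.88 × 1.7×10⁻⁴ × 570 = 0.085272 m
Layer 4: 1.5×10⁻⁴ × 0.61 × 1700 = 0.15555 m
Δh = 0.09975 + 0.071064 + 0.085272 + 0.15555 = 0.411636 m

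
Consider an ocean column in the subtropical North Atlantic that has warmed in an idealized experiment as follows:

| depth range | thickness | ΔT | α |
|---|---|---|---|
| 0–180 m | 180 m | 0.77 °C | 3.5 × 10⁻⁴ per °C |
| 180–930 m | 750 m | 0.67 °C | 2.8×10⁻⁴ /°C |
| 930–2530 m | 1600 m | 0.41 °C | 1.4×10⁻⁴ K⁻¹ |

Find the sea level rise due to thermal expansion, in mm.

Δh = 280 mm

180 × 0.77 × 3.5×10⁻⁴ = 0.04851 m
2.8×10⁻⁴ × 0.67 × 750 = 0.14070 m
930–2530 m: 0.41 × 1600 × 1.4×10⁻⁴ = 0.09184 m
Δh = 0.04851 + 0.14070 + 0.09184 = 0.28105 m ≈ 280 mm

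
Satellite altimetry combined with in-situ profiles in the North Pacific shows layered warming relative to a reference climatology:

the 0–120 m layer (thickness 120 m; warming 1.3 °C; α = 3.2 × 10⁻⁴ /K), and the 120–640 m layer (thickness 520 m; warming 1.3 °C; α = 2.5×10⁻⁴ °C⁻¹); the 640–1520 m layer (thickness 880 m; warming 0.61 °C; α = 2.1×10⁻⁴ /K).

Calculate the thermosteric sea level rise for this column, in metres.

0.332 m of thermosteric rise

3.2×10⁻⁴ × 1.3 × 120 = 0.04992 m
120–640 m: 1.3 × 520 × 2.5×10⁻⁴ = 0.16900 m
640–1520 m: 880 × 2.1×10⁻⁴ × 0.61 = 0.112728 m
Δh = 0.04992 + 0.16900 + 0.112728 = 0.331648 m ≈ 0.332 m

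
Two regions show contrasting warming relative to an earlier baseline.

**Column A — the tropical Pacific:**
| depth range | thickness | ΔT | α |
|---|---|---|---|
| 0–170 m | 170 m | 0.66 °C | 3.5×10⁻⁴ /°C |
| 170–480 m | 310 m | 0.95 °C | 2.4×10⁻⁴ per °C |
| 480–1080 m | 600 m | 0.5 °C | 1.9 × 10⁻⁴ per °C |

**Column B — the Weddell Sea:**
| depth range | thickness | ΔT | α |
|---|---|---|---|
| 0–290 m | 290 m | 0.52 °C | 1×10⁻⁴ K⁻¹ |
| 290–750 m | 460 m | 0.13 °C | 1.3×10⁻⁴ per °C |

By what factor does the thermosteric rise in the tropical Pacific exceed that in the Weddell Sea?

7.31

A 3.5×10⁻⁴ × 170 × 0.66 = 0.03927 m
A Layer 2: 0.95 × 2.4×10⁻⁴ × 310 = 0.07068 m
A 0.5 × 600 × 1.9×10⁻⁴ = 0.05700 m
A total: 0.16695 m
B 0–290 m: 1×10⁻⁴ × 290 × 0.52 = 0.01508 m
B Layer 2: 460 × 0.13 × 1.3×10⁻⁴ = 0.007774 m
B total: 0.022854 m
Ratio: 0.16695 / 0.022854 ≈ 7.305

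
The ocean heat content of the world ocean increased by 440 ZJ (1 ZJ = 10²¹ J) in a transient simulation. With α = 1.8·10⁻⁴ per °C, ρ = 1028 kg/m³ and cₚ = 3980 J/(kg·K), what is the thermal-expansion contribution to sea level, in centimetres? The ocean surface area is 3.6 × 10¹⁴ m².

about 5.38 cm

Per unit area: Q = 440×10²¹ / (3.6×10¹⁴) ≈ 1.222×10⁹ J/m²
Δh = αQ/(ρcₚ) = 1.8×10⁻⁴ × 1.222×10⁹ / (1028 × 3980) ≈ 0.053761 m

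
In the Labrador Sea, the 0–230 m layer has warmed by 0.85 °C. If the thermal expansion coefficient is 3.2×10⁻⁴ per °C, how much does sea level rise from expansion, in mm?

Δh = αΔT·H = 3.2×10⁻⁴ × 0.85 × 230 = 0.06256 m

62.6 mm of thermosteric rise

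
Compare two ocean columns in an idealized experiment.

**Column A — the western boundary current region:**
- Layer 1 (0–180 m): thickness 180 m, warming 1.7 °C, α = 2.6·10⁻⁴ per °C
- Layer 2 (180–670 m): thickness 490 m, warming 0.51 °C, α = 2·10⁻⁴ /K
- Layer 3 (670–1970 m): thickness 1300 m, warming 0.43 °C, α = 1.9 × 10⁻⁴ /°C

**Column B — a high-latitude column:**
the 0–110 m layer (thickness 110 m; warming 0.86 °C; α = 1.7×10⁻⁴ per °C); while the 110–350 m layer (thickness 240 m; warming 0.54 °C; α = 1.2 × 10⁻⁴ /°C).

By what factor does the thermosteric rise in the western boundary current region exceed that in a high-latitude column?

A 2.6×10⁻⁴ × 180 × 1.7 = 0.07956 m
A 490 × 2×10⁻⁴ × 0.51 = 0.04998 m
A Layer 3: 0.43 × 1.9×10⁻⁴ × 1300 = 0.10621 m
A total: 0.23575 m
B 0.86 × 110 × 1.7×10⁻⁴ = 0.016082 m
B 1.2×10⁻⁴ × 0.54 × 240 = 0.015552 m
B total: 0.031634 m
Ratio: 0.23575 / 0.031634 ≈ 7.452

a factor of 7.45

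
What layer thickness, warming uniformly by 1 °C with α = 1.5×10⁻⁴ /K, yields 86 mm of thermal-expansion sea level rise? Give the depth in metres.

H = Δh/(αΔT) = 0.086 / (1.5×10⁻⁴ × 1) ≈ 573.3 m

H ≈ 573 m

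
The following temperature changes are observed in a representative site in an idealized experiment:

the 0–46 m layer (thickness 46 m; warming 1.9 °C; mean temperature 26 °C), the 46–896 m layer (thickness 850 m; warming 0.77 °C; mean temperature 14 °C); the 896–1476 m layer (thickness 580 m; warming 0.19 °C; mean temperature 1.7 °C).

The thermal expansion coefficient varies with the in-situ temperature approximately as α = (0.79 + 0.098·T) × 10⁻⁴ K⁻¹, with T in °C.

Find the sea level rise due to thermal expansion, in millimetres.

about 181 mm

Layer 1: α = (0.79 + 0.098×26)×10⁻⁴ = 3.338×10⁻⁴ K⁻¹
Layer 2: α = (0.79 + 0.098×14)×10⁻⁴ = 2.162×10⁻⁴ K⁻¹
Layer 3: α = (0.79 + 0.098×1.7)×10⁻⁴ = 0.9566×10⁻⁴ K⁻¹
Layer 1: 3.338×10⁻⁴ × 46 × 1.9 = 0.02917412 m
0.77 × 850 × 2.162×10⁻⁴ = 0.1415029 m
0.19 × 0.9566×10⁻⁴ × 580 = 0.010541732 m
Δh = 0.02917412 + 0.1415029 + 0.010541732 = 0.181218752 m ≈ 181 mm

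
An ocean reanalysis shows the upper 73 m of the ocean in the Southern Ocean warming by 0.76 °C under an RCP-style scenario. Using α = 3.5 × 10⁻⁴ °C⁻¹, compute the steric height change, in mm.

Δh ≈ 19.4 mm

Δh = αΔT·H = 3.5×10⁻⁴ × 0.76 × 73 = 0.019418 m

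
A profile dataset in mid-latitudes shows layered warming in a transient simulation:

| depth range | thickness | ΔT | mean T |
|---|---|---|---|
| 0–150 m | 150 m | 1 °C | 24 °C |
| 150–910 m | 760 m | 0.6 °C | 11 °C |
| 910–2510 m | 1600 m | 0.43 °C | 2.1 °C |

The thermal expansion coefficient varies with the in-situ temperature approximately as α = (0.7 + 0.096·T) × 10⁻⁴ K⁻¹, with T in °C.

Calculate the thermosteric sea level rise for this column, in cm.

Δh ≈ 19 cm

Layer 1: α = (0.7 + 0.096×24)×10⁻⁴ = 3.004×10⁻⁴ K⁻¹
Layer 2: α = (0.7 + 0.096×11)×10⁻⁴ = 1.756×10⁻⁴ K⁻¹
Layer 3: α = (0.7 + 0.096×2.1)×10⁻⁴ = 0.9016×10⁻⁴ K⁻¹
0–150 m: 3.004×10⁻⁴ × 1 × 150 = 0.04506 m
Layer 2: 1.756×10⁻⁴ × 0.6 × 760 = 0.0800736 m
910–2510 m: 0.9016×10⁻⁴ × 0.43 × 1600 = 0.06203008 m
Δh = 0.04506 + 0.0800736 + 0.06203008 = 0.18716368 m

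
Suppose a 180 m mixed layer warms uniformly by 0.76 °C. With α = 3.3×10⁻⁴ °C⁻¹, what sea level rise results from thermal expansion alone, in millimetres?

Δh = αΔT·H = 3.3×10⁻⁴ × 0.76 × 180 = 0.045144 m

Δh ≈ 45.1 mm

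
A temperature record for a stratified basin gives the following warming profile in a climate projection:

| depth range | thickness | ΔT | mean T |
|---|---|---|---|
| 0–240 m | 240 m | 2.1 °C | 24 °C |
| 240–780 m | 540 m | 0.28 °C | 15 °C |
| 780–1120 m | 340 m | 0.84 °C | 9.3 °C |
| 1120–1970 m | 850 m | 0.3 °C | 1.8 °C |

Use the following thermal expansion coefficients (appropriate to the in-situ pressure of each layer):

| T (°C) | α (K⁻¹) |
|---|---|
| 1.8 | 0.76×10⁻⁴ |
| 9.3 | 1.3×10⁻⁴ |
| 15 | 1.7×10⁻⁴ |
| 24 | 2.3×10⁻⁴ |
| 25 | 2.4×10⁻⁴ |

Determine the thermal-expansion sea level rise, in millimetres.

200 mm

Layer 1 at 24 °C → α = 2.3×10⁻⁴ K⁻¹
Layer 2 at 15 °C → α = 1.7×10⁻⁴ K⁻¹
Layer 3 at 9.3 °C → α = 1.3×10⁻⁴ K⁻¹
Layer 4 at 1.8 °C → α = 0.76×10⁻⁴ K⁻¹
0–240 m: 2.1 × 2.3×10⁻⁴ × 240 = 0.11592 m
Layer 2: 0.28 × 1.7×10⁻⁴ × 540 = 0.025704 m
Layer 3: 340 × 0.84 × 1.3×10⁻⁴ = 0.037128 m
1120–1970 m: 850 × 0.3 × 0.76×10⁻⁴ = 0.01938 m
Δh = 0.11592 + 0.025704 + 0.037128 + 0.01938 = 0.198132 m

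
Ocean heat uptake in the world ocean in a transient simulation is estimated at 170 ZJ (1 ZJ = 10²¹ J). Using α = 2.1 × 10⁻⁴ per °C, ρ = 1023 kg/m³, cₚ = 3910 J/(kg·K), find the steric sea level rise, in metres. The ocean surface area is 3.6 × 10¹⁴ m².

Per unit area: Q = 170×10²¹ / (3.6×10¹⁴) ≈ 4.722×10⁸ J/m²
Δh = αQ/(ρcₚ) = 2.1×10⁻⁴ × 4.722×10⁸ / (1023 × 3910) ≈ 0.024791 m

0.025 m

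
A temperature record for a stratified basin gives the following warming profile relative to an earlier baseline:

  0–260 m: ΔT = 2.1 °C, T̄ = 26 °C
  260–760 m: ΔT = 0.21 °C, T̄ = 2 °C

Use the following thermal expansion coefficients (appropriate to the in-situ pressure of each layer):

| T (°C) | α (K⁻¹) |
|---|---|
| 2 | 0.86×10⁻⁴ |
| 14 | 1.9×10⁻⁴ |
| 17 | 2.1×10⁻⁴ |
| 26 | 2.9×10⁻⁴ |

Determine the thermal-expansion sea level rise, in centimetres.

Layer 1 at 26 °C → α = 2.9×10⁻⁴ K⁻¹
Layer 2 at 2 °C → α = 0.86×10⁻⁴ K⁻¹
Layer 1: 260 × 2.9×10⁻⁴ × 2.1 = 0.15834 m
500 × 0.86×10⁻⁴ × 0.21 = 0.00903 m
Δh = 0.15834 + 0.00903 = 0.16737 m ≈ 16.7 cm

16.7 cm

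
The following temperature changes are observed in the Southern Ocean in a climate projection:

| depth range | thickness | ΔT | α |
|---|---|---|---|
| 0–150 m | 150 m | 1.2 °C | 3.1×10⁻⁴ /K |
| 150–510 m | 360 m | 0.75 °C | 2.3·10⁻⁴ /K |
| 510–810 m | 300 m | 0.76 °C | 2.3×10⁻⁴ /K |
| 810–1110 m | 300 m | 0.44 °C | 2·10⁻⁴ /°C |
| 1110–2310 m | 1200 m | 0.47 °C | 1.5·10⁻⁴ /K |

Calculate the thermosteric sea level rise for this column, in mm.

280 mm

0–150 m: 3.1×10⁻⁴ × 1.2 × 150 = 0.05580 m
150–510 m: 0.75 × 360 × 2.3×10⁻⁴ = 0.06210 m
Layer 3: 0.76 × 300 × 2.3×10⁻⁴ = 0.05244 m
Layer 4: 300 × 0.44 × 2×10⁻⁴ = 0.02640 m
1110–2310 m: 0.47 × 1200 × 1.5×10⁻⁴ = 0.08460 m
Δh = 0.05580 + 0.06210 + 0.05244 + 0.02640 + 0.08460 = 0.28134 m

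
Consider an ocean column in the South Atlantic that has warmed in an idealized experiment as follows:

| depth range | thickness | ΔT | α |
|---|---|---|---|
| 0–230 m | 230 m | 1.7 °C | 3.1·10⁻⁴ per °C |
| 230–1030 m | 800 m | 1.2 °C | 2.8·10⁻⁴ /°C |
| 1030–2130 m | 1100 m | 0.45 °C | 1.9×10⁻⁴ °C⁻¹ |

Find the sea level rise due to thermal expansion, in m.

Layer 1: 3.1×10⁻⁴ × 1.7 × 230 = 0.12121 m
Layer 2: 800 × 1.2 × 2.8×10⁻⁴ = 0.26880 m
1030–2130 m: 1100 × 1.9×10⁻⁴ × 0.45 = 0.09405 m
Δh = 0.12121 + 0.26880 + 0.09405 = 0.48406 m

Δh = 0.484 m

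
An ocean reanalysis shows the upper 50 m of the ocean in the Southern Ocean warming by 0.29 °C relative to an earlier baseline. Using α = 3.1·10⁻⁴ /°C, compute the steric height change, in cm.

Δh = αΔT·H = 3.1×10⁻⁴ × 0.29 × 50 = 0.004495 m

about 0.450 cm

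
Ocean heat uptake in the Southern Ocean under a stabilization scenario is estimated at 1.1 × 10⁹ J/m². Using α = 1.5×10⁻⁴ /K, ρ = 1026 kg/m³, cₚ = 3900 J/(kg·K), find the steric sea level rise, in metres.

Δh = αQ/(ρcₚ) = 1.5×10⁻⁴ × 1.1×10⁹ / (1026 × 3900) ≈ 0.041236 m

Δh ≈ 0.0412 m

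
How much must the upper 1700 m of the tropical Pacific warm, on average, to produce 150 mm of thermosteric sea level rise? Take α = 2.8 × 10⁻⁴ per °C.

0.32 K

ΔT = Δh/(αH) = 0.15 / (2.8×10⁻⁴ × 1700) ≈ 0.3151 K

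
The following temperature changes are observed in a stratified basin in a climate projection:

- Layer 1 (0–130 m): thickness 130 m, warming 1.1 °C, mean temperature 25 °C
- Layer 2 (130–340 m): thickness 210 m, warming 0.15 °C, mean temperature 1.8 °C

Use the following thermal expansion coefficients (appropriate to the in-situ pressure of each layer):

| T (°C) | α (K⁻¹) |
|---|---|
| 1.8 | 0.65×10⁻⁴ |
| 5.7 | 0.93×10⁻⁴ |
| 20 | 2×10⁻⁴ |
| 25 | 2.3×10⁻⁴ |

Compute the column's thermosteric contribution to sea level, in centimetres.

Δh = 3.5 cm

Layer 1 at 25 °C → α = 2.3×10⁻⁴ K⁻¹
Layer 2 at 1.8 °C → α = 0.65×10⁻⁴ K⁻¹
2.3×10⁻⁴ × 130 × 1.1 = 0.03289 m
0.15 × 210 × 0.65×10⁻⁴ = 0.0020475 m
Δh = 0.03289 + 0.0020475 = 0.0349375 m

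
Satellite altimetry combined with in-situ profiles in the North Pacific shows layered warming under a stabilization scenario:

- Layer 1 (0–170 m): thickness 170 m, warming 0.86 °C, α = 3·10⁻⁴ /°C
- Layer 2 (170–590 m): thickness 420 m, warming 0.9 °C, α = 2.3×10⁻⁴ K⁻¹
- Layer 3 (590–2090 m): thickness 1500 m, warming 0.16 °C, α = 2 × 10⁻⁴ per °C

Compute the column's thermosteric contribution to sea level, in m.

0.18 m

170 × 0.86 × 3×10⁻⁴ = 0.04386 m
2.3×10⁻⁴ × 420 × 0.9 = 0.08694 m
Layer 3: 2×10⁻⁴ × 0.16 × 1500 = 0.04800 m
Δh = 0.04386 + 0.08694 + 0.04800 = 0.17880 m ≈ 0.18 m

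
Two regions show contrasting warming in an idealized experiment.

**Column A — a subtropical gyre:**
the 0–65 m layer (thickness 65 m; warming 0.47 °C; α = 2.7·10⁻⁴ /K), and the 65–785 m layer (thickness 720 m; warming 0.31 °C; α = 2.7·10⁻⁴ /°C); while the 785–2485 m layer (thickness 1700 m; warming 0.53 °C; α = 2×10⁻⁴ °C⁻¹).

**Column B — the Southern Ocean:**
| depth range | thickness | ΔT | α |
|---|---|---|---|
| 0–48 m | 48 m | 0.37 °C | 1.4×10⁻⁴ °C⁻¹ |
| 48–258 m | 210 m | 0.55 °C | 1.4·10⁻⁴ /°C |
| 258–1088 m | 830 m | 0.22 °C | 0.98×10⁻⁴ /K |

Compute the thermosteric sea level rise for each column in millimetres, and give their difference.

Δh_A ≈ 249 mm, Δh_B ≈ 36.6 mm; difference ≈ 212 mm

A 0.47 × 65 × 2.7×10⁻⁴ = 0.0082485 m
A Layer 2: 0.31 × 720 × 2.7×10⁻⁴ = 0.060264 m
A 1700 × 2×10⁻⁴ × 0.53 = 0.18020 m
A total: 0.2487125 m
B 0–48 m: 1.4×10⁻⁴ × 48 × 0.37 = 0.0024864 m
B 1.4×10⁻⁴ × 210 × 0.55 = 0.01617 m
B 0.22 × 0.98×10⁻⁴ × 830 = 0.0178948 m
B total: 0.0365512 m
Difference: 0.2487125 − 0.0365512 = 0.2121613 m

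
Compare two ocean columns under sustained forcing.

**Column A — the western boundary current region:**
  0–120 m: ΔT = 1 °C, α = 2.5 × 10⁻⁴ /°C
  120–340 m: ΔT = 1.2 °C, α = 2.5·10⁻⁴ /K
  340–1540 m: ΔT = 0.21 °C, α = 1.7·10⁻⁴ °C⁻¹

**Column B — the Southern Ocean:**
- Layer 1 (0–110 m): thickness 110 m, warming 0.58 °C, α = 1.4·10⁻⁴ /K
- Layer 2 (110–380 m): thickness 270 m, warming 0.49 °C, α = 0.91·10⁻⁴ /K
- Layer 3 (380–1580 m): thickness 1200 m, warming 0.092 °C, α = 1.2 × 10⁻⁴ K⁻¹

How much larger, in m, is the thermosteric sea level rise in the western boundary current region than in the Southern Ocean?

A Layer 1: 1 × 120 × 2.5×10⁻⁴ = 0.03000 m
A 220 × 1.2 × 2.5×10⁻⁴ = 0.06600 m
A 1200 × 0.21 × 1.7×10⁻⁴ = 0.04284 m
A total: 0.13884 m
B 0–110 m: 0.58 × 1.4×10⁻⁴ × 110 = 0.008932 m
B Layer 2: 0.49 × 0.91×10⁻⁴ × 270 = 0.0120393 m
B 380–1580 m: 0.092 × 1.2×10⁻⁴ × 1200 = 0.013248 m
B total: 0.0342193 m
Difference: 0.13884 − 0.0342193 = 0.1046207 m

0.105 m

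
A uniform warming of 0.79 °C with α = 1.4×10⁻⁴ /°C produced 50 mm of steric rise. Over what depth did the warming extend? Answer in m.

H = Δh/(αΔT) = 0.05 / (1.4×10⁻⁴ × 0.79) ≈ 452.1 m

452 m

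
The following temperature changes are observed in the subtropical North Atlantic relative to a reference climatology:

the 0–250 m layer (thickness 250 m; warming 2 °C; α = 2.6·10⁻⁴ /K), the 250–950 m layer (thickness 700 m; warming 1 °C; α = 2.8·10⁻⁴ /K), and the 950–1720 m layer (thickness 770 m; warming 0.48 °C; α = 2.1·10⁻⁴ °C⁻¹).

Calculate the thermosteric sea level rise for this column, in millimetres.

about 404 mm

2.6×10⁻⁴ × 250 × 2 = 0.13000 m
2.8×10⁻⁴ × 700 × 1 = 0.19600 m
950–1720 m: 2.1×10⁻⁴ × 0.48 × 770 = 0.077616 m
Δh = 0.13000 + 0.19600 + 0.077616 = 0.403616 m ≈ 404 mm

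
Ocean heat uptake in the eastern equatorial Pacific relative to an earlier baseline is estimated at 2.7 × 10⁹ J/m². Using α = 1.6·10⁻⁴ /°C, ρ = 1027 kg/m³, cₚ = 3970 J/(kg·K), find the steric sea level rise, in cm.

Δh = 11 cm

Δh = αQ/(ρcₚ) = 1.6×10⁻⁴ × 2.7×10⁹ / (1027 × 3970) ≈ 0.10596 m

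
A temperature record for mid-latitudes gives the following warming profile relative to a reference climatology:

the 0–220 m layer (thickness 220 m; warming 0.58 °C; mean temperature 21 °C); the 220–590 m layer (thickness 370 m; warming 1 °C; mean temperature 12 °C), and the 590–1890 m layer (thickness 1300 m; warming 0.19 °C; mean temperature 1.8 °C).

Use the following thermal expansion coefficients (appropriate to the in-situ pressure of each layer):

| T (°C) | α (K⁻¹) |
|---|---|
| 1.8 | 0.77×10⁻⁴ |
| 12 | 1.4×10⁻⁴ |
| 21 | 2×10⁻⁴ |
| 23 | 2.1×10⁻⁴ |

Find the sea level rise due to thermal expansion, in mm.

Layer 1 at 21 °C → α = 2×10⁻⁴ K⁻¹
Layer 2 at 12 °C → α = 1.4×10⁻⁴ K⁻¹
Layer 3 at 1.8 °C → α = 0.77×10⁻⁴ K⁻¹
Layer 1: 220 × 2×10⁻⁴ × 0.58 = 0.02552 m
1.4×10⁻⁴ × 370 × 1 = 0.05180 m
0.19 × 1300 × 0.77×10⁻⁴ = 0.019019 m
Δh = 0.02552 + 0.05180 + 0.019019 = 0.096339 m

about 96.3 mm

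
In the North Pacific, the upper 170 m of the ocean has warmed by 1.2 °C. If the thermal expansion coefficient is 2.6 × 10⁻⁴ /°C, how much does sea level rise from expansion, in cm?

Δh = αΔT·H = 2.6×10⁻⁴ × 1.2 × 170 = 0.05304 m

Δh ≈ 5.30 cm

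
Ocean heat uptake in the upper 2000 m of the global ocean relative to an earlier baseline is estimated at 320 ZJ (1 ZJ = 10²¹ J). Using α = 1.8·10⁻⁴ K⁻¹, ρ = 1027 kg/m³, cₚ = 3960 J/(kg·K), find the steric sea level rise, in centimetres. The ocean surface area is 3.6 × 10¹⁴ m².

Per unit area: Q = 320×10²¹ / (3.6×10¹⁴) ≈ 8.889×10⁸ J/m²
Δh = αQ/(ρcₚ) = 1.8×10⁻⁴ × 8.889×10⁸ / (1027 × 3960) ≈ 0.039342 m

Δh ≈ 3.9 cm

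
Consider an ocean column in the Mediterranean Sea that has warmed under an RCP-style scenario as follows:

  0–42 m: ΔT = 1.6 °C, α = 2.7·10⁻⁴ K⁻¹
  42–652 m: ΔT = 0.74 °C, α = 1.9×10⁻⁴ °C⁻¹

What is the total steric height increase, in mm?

104 mm

0–42 m: 42 × 2.7×10⁻⁴ × 1.6 = 0.018144 m
42–652 m: 0.74 × 1.9×10⁻⁴ × 610 = 0.085766 m
Δh = 0.018144 + 0.085766 = 0.10391 m ≈ 104 mm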